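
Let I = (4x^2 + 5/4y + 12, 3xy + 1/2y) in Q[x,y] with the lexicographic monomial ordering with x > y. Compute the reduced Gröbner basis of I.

f_1 = 4x^2 + 5/4y + 12, LT = x^2.
f_2 = 3xy + 1/2y, LT = xy.

S(f_1,f_2): lcm = x^2y. S = -1/6xy + 5/16y^2 + 3y.
  reduce S modulo (f_1, f_2):
  remainder 5/16y^2 + 109/36y ≠ 0; add g_3 = 5/16y^2 + 109/36y to the basis.

The other S-polynomials (S(f_1,g_3), S(f_2,g_3)) all reduce to 0 modulo the current basis, so we have a Gröbner basis.

G = {x^2 + 5/16y + 3, xy + 1/6y, y^2 + 436/45y}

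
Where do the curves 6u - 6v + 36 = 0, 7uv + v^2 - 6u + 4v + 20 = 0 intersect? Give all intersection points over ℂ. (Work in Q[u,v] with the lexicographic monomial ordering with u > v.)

Compute a lex Gröbner basis by Buchberger's algorithm.
f_1 = 6u - 6v + 36, LT = u.
f_2 = 7uv - 6u + v^2 + 4v + 20, LT = uv.

S(f_1,f_2): lcm = uv. S = 6/7u - 8/7v^2 + 38/7v - 20/7.
  leading term u: subtract (1/7)·f_1 from 6/7u - 8/7v^2 + 38/7v - 20/7 → -8/7v^2 + 44/7v - 8
  leading term v^2: no divisor's leading term divides it; move -8/7v^2 to the remainder.
  leading term v: no divisor's leading term divides it; move 44/7v to the remainder.
  leading term 1: no divisor's leading term divides it; move -8 to the remainder.
  remainder -8/7v^2 + 44/7v - 8 ≠ 0; add h_3 = -8/7v^2 + 44/7v - 8 to the basis.

The other S-polynomials (S(f_1,h_3), S(f_2,h_3)) all reduce to 0 modulo the current basis, so we have a Gröbner basis.
Inter-reduce: drop elements whose leading term is divisible by another's, tail-reduce, and make monic.
Reduced Gröbner basis: {u - v + 6, v^2 - 11/2v + 7}.

A lex Gröbner basis eliminates variables successively. Here v^2 - 11/2v + 7 depends only on v, with roots {2, 7/2}; lifting each root through the earlier basis elements recovers the full solutions.
  v = 2: the earlier basis element becomes u + 4 = 0, giving u = -4 — point (-4, 2).
  v = 7/2: the earlier basis element becomes u + 5/2 = 0, giving u = -5/2 — point (-5/2, 7/2).
Substituting each solution back into the original system confirms all equations vanish.

{(-4, 2), (-5/2, 7/2)}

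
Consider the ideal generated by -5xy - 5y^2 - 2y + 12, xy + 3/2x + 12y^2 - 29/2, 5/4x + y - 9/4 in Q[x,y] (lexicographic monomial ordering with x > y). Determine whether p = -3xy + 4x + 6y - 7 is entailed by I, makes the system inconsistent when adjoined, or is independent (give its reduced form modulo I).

First compute the reduced Gröbner basis of I by Buchberger's algorithm.
f_1 = -5xy - 5y^2 - 2y + 12, LT = xy.
f_2 = xy + 3/2x + 12y^2 - 29/2, LT = xy.
f_3 = 5/4x + y - 9/4, LT = x.

S(f_1,f_2): lcm = xy. S = -3/2x - 11y^2 + 2/5y + 121/10.
  leading term x: subtract (-6/5)·f_3 from -3/2x - 11y^2 + 2/5y + 121/10 → -11y^2 + 8/5y + 47/5
  leading term y^2: no divisor's leading term divides it; move -11y^2 to the remainder.
  leading term y: no divisor's leading term divides it; move 8/5y to the remainder.
  leading term 1: no divisor's leading term divides it; move 47/5 to the remainder.
  remainder -11y^2 + 8/5y + 47/5 ≠ 0; add h_4 = -11y^2 + 8/5y + 47/5 to the basis.

S(f_1,f_3): lcm = xy. S = 1/5y^2 + 11/5y - 12/5.
  leading term y^2: subtract (-1/55)·h_4 from 1/5y^2 + 11/5y - 12/5 → 613/275y - 613/275
  leading term y: no divisor's leading term divides it; move 613/275y to the remainder.
  leading term 1: no divisor's leading term divides it; move -613/275 to the remainder.
  remainder 613/275y - 613/275 ≠ 0; add h_5 = 613/275y - 613/275 to the basis.

S(f_2,f_3): lcm = xy. S = 3/2x + 56/5y^2 + 9/5y - 29/2.
  leading term x: subtract (6/5)·f_3 from 3/2x + 56/5y^2 + 9/5y - 29/2 → 56/5y^2 + 3/5y - 59/5
  leading term y^2: subtract (-56/55)·h_4 from 56/5y^2 + 3/5y - 59/5 → 613/275y - 613/275
  leading term y: subtract (1)·h_5 from 613/275y - 613/275 → 0
  remainder 0.

S(f_1,h_4): lcm = xy^2. S = 8/55xy + 47/55x + y^3 + 2/5y^2 - 12/5y.
  leading term xy: subtract (-8/275)·f_1 from 8/55xy + 47/55x + y^3 + 2/5y^2 - 12/5y → 47/55x + y^3 + 14/55y^2 - 676/275y + 96/275
  leading term x: subtract (188/275)·f_3 from 47/55x + y^3 + 14/55y^2 - 676/275y + 96/275 → y^3 + 14/55y^2 - 864/275y + 519/275
  leading term y^3: subtract (-1/11y)·h_4 from y^3 + 14/55y^2 - 864/275y + 519/275 → 2/5y^2 - 629/275y + 519/275
  leading term y^2: subtract (-2/55)·h_4 from 2/5y^2 - 629/275y + 519/275 → -613/275y + 613/275
  leading term y: subtract (-1)·h_5 from -613/275y + 613/275 → 0
  remainder 0.

S(f_2,h_4): lcm = xy^2. S = 181/110xy + 47/55x + 12y^3 - 29/2y.
  leading term xy: subtract (-181/550)·f_1 from 181/110xy + 47/55x + 12y^3 - 29/2y → 47/55x + 12y^3 - 181/110y^2 - 8337/550y + 1086/275
  leading term x: subtract (188/275)·f_3 from 47/55x + 12y^3 - 181/110y^2 - 8337/550y + 1086/275 → 12y^3 - 181/110y^2 - 8713/550y + 1509/275
  leading term y^3: subtract (-12/11y)·h_4 from 12y^3 - 181/110y^2 - 8713/550y + 1509/275 → 1/10y^2 - 3073/550y + 1509/275
  leading term y^2: subtract (-1/110)·h_4 from 1/10y^2 - 3073/550y + 1509/275 → -613/110y + 613/110
  leading term y: subtract (-5/2)·h_5 from -613/110y + 613/110 → 0
  remainder 0.

S(f_3,h_4): leading monomials are coprime, so the S-polynomial reduces to 0 (Buchberger's first criterion).
S(f_1,h_5): lcm = xy. S = x + y^2 + 2/5y - 12/5.
  leading term x: subtract (4/5)·f_3 from x + y^2 + 2/5y - 12/5 → y^2 - 2/5y - 3/5
  leading term y^2: subtract (-1/11)·h_4 from y^2 - 2/5y - 3/5 → -14/55y + 14/55
  leading term y: subtract (-70/613)·h_5 from -14/55y + 14/55 → 0
  remainder 0.

S(f_2,h_5): lcm = xy. S = 5/2x + 12y^2 - 29/2.
  leading term x: subtract (2)·f_3 from 5/2x + 12y^2 - 29/2 → 12y^2 - 2y - 10
  leading term y^2: subtract (-12/11)·h_4 from 12y^2 - 2y - 10 → -14/55y + 14/55
  leading term y: subtract (-70/613)·h_5 from -14/55y + 14/55 → 0
  remainder 0.

S(f_3,h_5): leading monomials are coprime, so the S-polynomial reduces to 0 (Buchberger's first criterion).
S(h_4,h_5): lcm = y^2. S = 47/55y - 47/55.
  leading term y: subtract (235/613)·h_5 from 47/55y - 47/55 → 0
  remainder 0.

Every S-polynomial of the final basis reduces to 0, so we have a Gröbner basis.
Inter-reduce: drop elements whose leading term is divisible by another's, tail-reduce, and make monic.
Reduced Gröbner basis: {x - 1, y - 1}.
Label its elements g_1 = x - 1, g_2 = y - 1.

Reduce p = -3xy + 4x + 6y - 7 modulo G:
  leading term xy: subtract (-3y)·g_1 from -3xy + 4x + 6y - 7 → 4x + 3y - 7
  leading term x: subtract (4)·g_1 from 4x + 3y - 7 → 3y - 3
  leading term y: subtract (3)·g_2 from 3y - 3 → 0
  normal form = 0.
Since the normal form is 0, p ∈ I.

-3xy + 4x + 6y - 7 lies in I (it reduces to 0).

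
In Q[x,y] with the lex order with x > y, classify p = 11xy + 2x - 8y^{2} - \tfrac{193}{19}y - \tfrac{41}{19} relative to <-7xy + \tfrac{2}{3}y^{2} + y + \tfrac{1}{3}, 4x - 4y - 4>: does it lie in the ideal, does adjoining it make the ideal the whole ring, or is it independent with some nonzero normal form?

First compute the reduced Gröbner basis of I by Buchberger's algorithm.
f_1 = -7xy + \tfrac{2}{3}y^{2} + y + \tfrac{1}{3}, LT = xy.
f_2 = 4x - 4y - 4, LT = x.

S(f_1,f_2): lcm = xy. S = \tfrac{19}{21}y^{2} + \tfrac{6}{7}y - \tfrac{1}{21}.
  leading term y^{2}: no divisor's leading term divides it; move \tfrac{19}{21}y^{2} to the remainder.
  leading term y: no divisor's leading term divides it; move \tfrac{6}{7}y to the remainder.
  leading term 1: no divisor's leading term divides it; move -\tfrac{1}{21} to the remainder.
  remainder \tfrac{19}{21}y^{2} + \tfrac{6}{7}y - \tfrac{1}{21} ≠ 0; add h_3 = \tfrac{19}{21}y^{2} + \tfrac{6}{7}y - \tfrac{1}{21} to the basis.

The other S-polynomials (S(f_1,h_3), S(f_2,h_3)) all reduce to 0 modulo the current basis, so we have a Gröbner basis.
Inter-reduce: drop elements whose leading term is divisible by another's, tail-reduce, and make monic.
Reduced Gröbner basis: {x - y - 1, y^{2} + \tfrac{18}{19}y - \tfrac{1}{19}}.
Label its elements g_1 = x - y - 1, g_2 = y^{2} + \tfrac{18}{19}y - \tfrac{1}{19}.

Reduce p = 11xy + 2x - 8y^{2} - \tfrac{193}{19}y - \tfrac{41}{19} modulo G:
  leading term xy: subtract (11y)·g_1 from 11xy + 2x - 8y^{2} - \tfrac{193}{19}y - \tfrac{41}{19} → 2x + 3y^{2} + \tfrac{16}{19}y - \tfrac{41}{19}
  leading term x: subtract (2)·g_1 from 2x + 3y^{2} + \tfrac{16}{19}y - \tfrac{41}{19} → 3y^{2} + \tfrac{54}{19}y - \tfrac{3}{19}
  leading term y^{2}: subtract (3)·g_2 from 3y^{2} + \tfrac{54}{19}y - \tfrac{3}{19} → 0
  normal form = 0.
Since the normal form is 0, p ∈ I.

11xy + 2x - 8y^{2} - \tfrac{193}{19}y - \tfrac{41}{19} lies in I (it reduces to 0).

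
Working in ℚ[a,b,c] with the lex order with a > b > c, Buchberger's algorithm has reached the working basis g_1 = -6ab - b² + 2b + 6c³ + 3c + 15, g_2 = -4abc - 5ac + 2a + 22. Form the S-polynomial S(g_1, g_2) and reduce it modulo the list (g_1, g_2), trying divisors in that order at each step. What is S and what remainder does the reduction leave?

lcm(LM(g_1), LM(g_2)) = abc.
S = (lcm/LT(g_1))·g_1 − (lcm/LT(g_2))·g_2 = -5/4ac + ½a + ⅙b²c - ⅓bc - c⁴ - ½c² - 5/2c + 11/2.
Reduce S modulo (g_1, g_2) in that order:
  leading term ac: no divisor's leading term divides it; move -5/4ac to the remainder.
  leading term a: no divisor's leading term divides it; move ½a to the remainder.
  leading term b²c: no divisor's leading term divides it; move ⅙b²c to the remainder.
  leading term bc: no divisor's leading term divides it; move -⅓bc to the remainder.
  leading term c⁴: no divisor's leading term divides it; move -c⁴ to the remainder.
  leading term c²: no divisor's leading term divides it; move -½c² to the remainder.
  leading term c: no divisor's leading term divides it; move -5/2c to the remainder.
  leading term 1: no divisor's leading term divides it; move 11/2 to the remainder.
The remainder -5/4ac + ½a + ⅙b²c - ⅓bc - c⁴ - ½c² - 5/2c + 11/2 is nonzero, so it would be added as the next basis element.

S(g_1, g_2) = -5/4ac + ½a + ⅙b²c - ⅓bc - c⁴ - ½c² - 5/2c + 11/2; remainder on division = -5/4ac + ½a + ⅙b²c - ⅓bc - c⁴ - ½c² - 5/2c + 11/2.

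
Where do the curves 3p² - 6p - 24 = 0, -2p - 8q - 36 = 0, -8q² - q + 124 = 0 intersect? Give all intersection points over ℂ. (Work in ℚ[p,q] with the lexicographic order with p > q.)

Compute a lex Gröbner basis by Buchberger's algorithm.
f_1 = 3p² - 6p - 24, LT = p².
f_2 = -2p - 8q - 36, LT = p.
f_3 = -8q² - q + 124, LT = q².

S(f_1,f_2): lcm = p². S = -4pq - 20p - 8.
  reduce S modulo (f_1, f_2, f_3):
  remainder 150q + 600 ≠ 0; add h_4 = 150q + 600 to the basis.

The other S-polynomials (S(f_1,f_3), S(f_2,f_3), S(f_1,h_4), S(f_2,h_4), S(f_3,h_4)) all reduce to 0 modulo the current basis, so we have a Gröbner basis.
Inter-reduce: drop elements whose leading term is divisible by another's, tail-reduce, and make monic.
Reduced Gröbner basis: {p + 2, q + 4}.

Elimination: the polynomial q + 4 lies in the elimination ideal for q, so q ∈ {-4}. For each such q, the remaining basis elements (now univariate) give the rest of the solution.
  q = -4: the earlier basis element becomes p + 2 = 0, giving p = -2 — point (-2, -4).

{(-2, -4)}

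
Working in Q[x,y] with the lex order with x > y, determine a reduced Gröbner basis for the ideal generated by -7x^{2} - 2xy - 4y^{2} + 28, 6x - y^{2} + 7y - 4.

G = {x - \tfrac{1}{6}y^{2} + \tfrac{7}{6}y - \tfrac{2}{3}, y^{4} - \tfrac{86}{7}y^{3} + \tfrac{459}{7}y^{2} - \tfrac{344}{7}y - 128}

f_1 = -7x^{2} - 2xy - 4y^{2} + 28, LT = x^{2}.
f_2 = 6x - y^{2} + 7y - 4, LT = x.

S(f_1,f_2): lcm = x^{2}. S = \tfrac{1}{6}xy^{2} - \tfrac{37}{42}xy + \tfrac{2}{3}x + \tfrac{4}{7}y^{2} - 4.
  leading term xy^{2}: subtract (\tfrac{1}{36}y^{2})·f_2 from \tfrac{1}{6}xy^{2} - \tfrac{37}{42}xy + \tfrac{2}{3}x + \tfrac{4}{7}y^{2} - 4 → -\tfrac{37}{42}xy + \tfrac{2}{3}x + \tfrac{1}{36}y^{4} - \tfrac{7}{36}y^{3} + \tfrac{43}{63}y^{2} - 4
  leading term xy: subtract (-\tfrac{37}{252}y)·f_2 from -\tfrac{37}{42}xy + \tfrac{2}{3}x + \tfrac{1}{36}y^{4} - \tfrac{7}{36}y^{3} + \tfrac{43}{63}y^{2} - 4 → \tfrac{2}{3}x + \tfrac{1}{36}y^{4} - \tfrac{43}{126}y^{3} + \tfrac{431}{252}y^{2} - \tfrac{37}{63}y - 4
  leading term x: subtract (\tfrac{1}{9})·f_2 from \tfrac{2}{3}x + \tfrac{1}{36}y^{4} - \tfrac{43}{126}y^{3} + \tfrac{431}{252}y^{2} - \tfrac{37}{63}y - 4 → \tfrac{1}{36}y^{4} - \tfrac{43}{126}y^{3} + \tfrac{51}{28}y^{2} - \tfrac{86}{63}y - \tfrac{32}{9}
  leading term y^{4}: no divisor's leading term divides it; move \tfrac{1}{36}y^{4} to the remainder.
  leading term y^{3}: no divisor's leading term divides it; move -\tfrac{43}{126}y^{3} to the remainder.
  leading term y^{2}: no divisor's leading term divides it; move \tfrac{51}{28}y^{2} to the remainder.
  leading term y: no divisor's leading term divides it; move -\tfrac{86}{63}y to the remainder.
  leading term 1: no divisor's leading term divides it; move -\tfrac{32}{9} to the remainder.
  remainder \tfrac{1}{36}y^{4} - \tfrac{43}{126}y^{3} + \tfrac{51}{28}y^{2} - \tfrac{86}{63}y - \tfrac{32}{9} ≠ 0; add g_3 = \tfrac{1}{36}y^{4} - \tfrac{43}{126}y^{3} + \tfrac{51}{28}y^{2} - \tfrac{86}{63}y - \tfrac{32}{9} to the basis.

S(f_1,g_3): leading monomials are coprime, so the S-polynomial reduces to 0 (Buchberger's first criterion).
S(f_2,g_3): leading monomials are coprime, so the S-polynomial reduces to 0 (Buchberger's first criterion).
Every S-polynomial of the final basis reduces to 0, so we have a Gröbner basis.
Inter-reduce: drop elements whose leading term is divisible by another's, tail-reduce, and make monic.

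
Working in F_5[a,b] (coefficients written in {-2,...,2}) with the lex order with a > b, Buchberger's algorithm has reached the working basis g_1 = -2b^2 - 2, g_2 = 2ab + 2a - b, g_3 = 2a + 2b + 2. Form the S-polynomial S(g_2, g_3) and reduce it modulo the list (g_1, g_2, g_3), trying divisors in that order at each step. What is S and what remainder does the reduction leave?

S(g_2, g_3) = a - b^2 + b; remainder on division = 0.

lcm(LM(g_2), LM(g_3)) = ab.
S = (lcm/LT(g_2))·g_2 − (lcm/LT(g_3))·g_3 = a - b^2 + b.
Reduce S modulo (g_1, g_2, g_3) in that order:
  leading term a: subtract (-2)·g_3 from a - b^2 + b → -b^2 - 1
  leading term b^2: subtract (-2)·g_1 from -b^2 - 1 → 0
The remainder is 0, so this S-polynomial contributes no new basis element.
An S-polynomial is built so that the two leading terms cancel; whether anything survives reduction is exactly the Gröbner-basis criterion.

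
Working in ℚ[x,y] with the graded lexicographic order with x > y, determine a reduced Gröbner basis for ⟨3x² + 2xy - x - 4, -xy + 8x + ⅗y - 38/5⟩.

The reduced Gröbner basis is the canonical form of the ideal for this ordering.

f_1 = 3x² + 2xy - x - 4, LT = x².
f_2 = -xy + 8x + ⅗y - 38/5, LT = xy.

S(f_1,f_2): lcm = x²y. S = ⅔xy² + 8x² + 4/15xy - 38/5x - 4/3y.
  leading term xy²: subtract (-⅔y)·f_2 from ⅔xy² + 8x² + 4/15xy - 38/5x - 4/3y → 8x² + 28/5xy + ⅖y² - 38/5x - 32/5y
  leading term x²: subtract (8/3)·f_1 from 8x² + 28/5xy + ⅖y² - 38/5x - 32/5y → 4/15xy + ⅖y² - 74/15x - 32/5y + 32/3
  leading term xy: subtract (-4/15)·f_2 from 4/15xy + ⅖y² - 74/15x - 32/5y + 32/3 → ⅖y² - 14/5x - 156/25y + 216/25
  leading term y²: no divisor's leading term divides it; move ⅖y² to the remainder.
  leading term x: no divisor's leading term divides it; move -14/5x to the remainder.
  leading term y: no divisor's leading term divides it; move -156/25y to the remainder.
  leading term 1: no divisor's leading term divides it; move 216/25 to the remainder.
  remainder ⅖y² - 14/5x - 156/25y + 216/25 ≠ 0; add g_3 = ⅖y² - 14/5x - 156/25y + 216/25 to the basis.

The other S-polynomials (S(f_1,g_3), S(f_2,g_3)) all reduce to 0 modulo the current basis, so we have a Gröbner basis.

G = {x² + 5x + ⅖y - 32/5, xy - 8x - ⅗y + 38/5, y² - 7x - 78/5y + 108/5}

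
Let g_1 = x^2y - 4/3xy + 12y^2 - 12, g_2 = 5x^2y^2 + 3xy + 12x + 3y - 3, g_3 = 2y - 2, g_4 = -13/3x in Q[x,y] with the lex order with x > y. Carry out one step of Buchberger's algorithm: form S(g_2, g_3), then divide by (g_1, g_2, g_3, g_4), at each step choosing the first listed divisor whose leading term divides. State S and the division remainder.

lcm(LM(g_2), LM(g_3)) = x^2y^2.
S = (lcm/LT(g_2))·g_2 − (lcm/LT(g_3))·g_3 = x^2y + 3/5xy + 12/5x + 3/5y - 3/5.
Reduce S modulo (g_1, g_2, g_3, g_4) in that order:
  leading term x^2y: subtract (1)·g_1 from x^2y + 3/5xy + 12/5x + 3/5y - 3/5 → 29/15xy + 12/5x - 12y^2 + 3/5y + 57/5
  leading term xy: subtract (29/30x)·g_3 from 29/15xy + 12/5x - 12y^2 + 3/5y + 57/5 → 13/3x - 12y^2 + 3/5y + 57/5
  leading term x: subtract (-1)·g_4 from 13/3x - 12y^2 + 3/5y + 57/5 → -12y^2 + 3/5y + 57/5
  leading term y^2: subtract (-6y)·g_3 from -12y^2 + 3/5y + 57/5 → -57/5y + 57/5
  leading term y: subtract (-57/10)·g_3 from -57/5y + 57/5 → 0
The remainder is 0, so this S-polynomial contributes no new basis element.

S(g_2, g_3) = x^2y + 3/5xy + 12/5x + 3/5y - 3/5; remainder on division = 0.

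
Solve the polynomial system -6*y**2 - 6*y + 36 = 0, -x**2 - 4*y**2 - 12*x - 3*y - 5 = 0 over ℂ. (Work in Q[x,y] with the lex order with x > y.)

Compute a lex Gröbner basis by Buchberger's algorithm.
f_1 = -6*y**2 - 6*y + 36, LT = y**2.
f_2 = -x**2 - 12*x - 4*y**2 - 3*y - 5, LT = x**2.

The S-polynomials (S(f_1,f_2)) all reduce to 0 modulo the current basis, so we have a Gröbner basis.
Inter-reduce: drop elements whose leading term is divisible by another's, tail-reduce, and make monic.
Reduced Gröbner basis: {x**2 + 12*x - y + 29, y**2 + y - 6}.

Since the basis is lex-ordered, y**2 + y - 6 is univariate in y. Its roots are {-3, 2}. Back-substituting each root into the other basis elements fixes the other coordinates.
  y = -3: the earlier basis element becomes x**2 + 12*x + 32 = 0, giving x = -8, -4 — points (-8, -3), (-4, -3).
  y = 2: the earlier basis element becomes x**2 + 12*x + 27 = 0, giving x = -9, -3 — points (-9, 2), (-3, 2).
Check: every point annihilates each of the original generators.

{(-8, -3), (-4, -3), (-9, 2), (-3, 2)}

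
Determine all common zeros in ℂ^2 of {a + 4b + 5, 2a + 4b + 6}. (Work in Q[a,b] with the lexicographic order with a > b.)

Compute a lex Gröbner basis by Buchberger's algorithm.
f_1 = a + 4b + 5, LT = a.
f_2 = 2a + 4b + 6, LT = a.

S(f_1,f_2): lcm = a. S = 2b + 2.
  leading term b: no divisor's leading term divides it; move 2b to the remainder.
  leading term 1: no divisor's leading term divides it; move 2 to the remainder.
  remainder 2b + 2 ≠ 0; add h_3 = 2b + 2 to the basis.

The other S-polynomials (S(f_1,h_3), S(f_2,h_3)) all reduce to 0 modulo the current basis, so we have a Gröbner basis.
Inter-reduce: drop elements whose leading term is divisible by another's, tail-reduce, and make monic.
Reduced Gröbner basis: {a + 1, b + 1}.

Elimination: the polynomial b + 1 lies in the elimination ideal for b, so b ∈ {-1}. For each such b, the remaining basis elements (now univariate) give the rest of the solution.
  b = -1: the earlier basis element becomes a + 1 = 0, giving a = -1 — point (-1, -1).

{(-1, -1)}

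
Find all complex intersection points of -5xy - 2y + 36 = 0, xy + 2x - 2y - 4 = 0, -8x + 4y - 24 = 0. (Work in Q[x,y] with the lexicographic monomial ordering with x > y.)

{(-4, -2)}

Compute a lex Gröbner basis by Buchberger's algorithm.
f_1 = -5xy - 2y + 36, LT = xy.
f_2 = xy + 2x - 2y - 4, LT = xy.
f_3 = -8x + 4y - 24, LT = x.

S(f_1,f_2): lcm = xy. S = -2x + 12/5y - 16/5.
  leading term x: subtract (1/4)·f_3 from -2x + 12/5y - 16/5 → 7/5y + 14/5
  leading term y: no divisor's leading term divides it; move 7/5y to the remainder.
  leading term 1: no divisor's leading term divides it; move 14/5 to the remainder.
  remainder 7/5y + 14/5 ≠ 0; add h_4 = 7/5y + 14/5 to the basis.

The other S-polynomials (S(f_1,f_3), S(f_2,f_3), S(f_1,h_4), S(f_2,h_4), S(f_3,h_4)) all reduce to 0 modulo the current basis, so we have a Gröbner basis.
Inter-reduce: drop elements whose leading term is divisible by another's, tail-reduce, and make monic.
Reduced Gröbner basis: {x + 4, y + 2}.

Elimination: the polynomial y + 2 lies in the elimination ideal for y, so y ∈ {-2}. For each such y, the remaining basis elements (now univariate) give the rest of the solution.
  y = -2: the earlier basis element becomes x + 4 = 0, giving x = -4 — point (-4, -2).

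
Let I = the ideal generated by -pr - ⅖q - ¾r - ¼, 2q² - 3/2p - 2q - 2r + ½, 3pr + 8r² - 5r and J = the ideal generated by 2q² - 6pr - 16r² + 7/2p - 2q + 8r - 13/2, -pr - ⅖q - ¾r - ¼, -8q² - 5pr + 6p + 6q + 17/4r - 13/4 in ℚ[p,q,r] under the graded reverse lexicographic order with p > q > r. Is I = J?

Two ideals are equal iff their reduced Gröbner bases coincide (the reduced basis is unique for a fixed ordering).
Buchberger on the first generating set:
f_1 = -pr - ⅖q - ¾r - ¼, LT = pr.
f_2 = 2q² - 3/2p - 2q - 2r + ½, LT = q².
f_3 = 3pr + 8r² - 5r, LT = pr.

S(f_1,f_3): lcm = pr. S = -8/3r² + ⅖q + 29/12r + ¼.
  reduce S modulo (f_1, f_2, f_3):
  remainder -8/3r² + ⅖q + 29/12r + ¼ ≠ 0; add g_4 = -8/3r² + ⅖q + 29/12r + ¼ to the basis.

S(f_1,g_4): lcm = pr². S = 3/20pq + 29/32pr + ⅖qr + ¾r² + 3/32p + ¼r.
  reduce S modulo (f_1, f_2, f_3, g_4):
  remainder 3/20pq + ⅖qr + 3/32p - ¼q + ¼r - 5/32 ≠ 0; add g_5 = 3/20pq + ⅖qr + 3/32p - ¼q + ¼r - 5/32 to the basis.

S(f_2,g_5): lcm = pq². S = -8/3q²r - ¾p² - 13/8pq + 5/3q² - pr - 5/3qr + ¼p + 25/24q.
  reduce S modulo (f_1, f_2, f_3, g_4, g_5):
  remainder -¾p² + 161/64p + ⅘q + 39/8r - 103/64 ≠ 0; add g_6 = -¾p² + 161/64p + ⅘q + 39/8r - 103/64 to the basis.

The other S-polynomials (S(f_1,f_2), S(f_2,f_3), S(f_2,g_4), S(f_3,g_4), S(f_1,g_5), S(f_3,g_5), S(g_4,g_5), S(f_1,g_6), S(f_2,g_6), S(f_3,g_6), S(g_4,g_6), S(g_5,g_6)) all reduce to 0 modulo the current basis, so we have a Gröbner basis.
Inter-reduce: drop elements whose leading term is divisible by another's, tail-reduce, and make monic.
Reduced Gröbner basis: {p² - 161/48p - 16/15q - 13/2r + 103/48, pq + 8/3qr + ⅝p - 5/3q + 5/3r - 25/24, q² - ¾p - q - r + ¼, pr + ⅖q + ¾r + ¼, r² - 3/20q - 29/32r - 3/32}.

Buchberger on the second generating set:
h_1 = 2q² - 6pr - 16r² + 7/2p - 2q + 8r - 13/2, LT = q².
h_2 = -pr - ⅖q - ¾r - ¼, LT = pr.
h_3 = -8q² - 5pr + 6p + 6q + 17/4r - 13/4, LT = q².

S(h_1,h_3): lcm = q². S = -29/8pr - 8r² + 5/2p - ¼q + 145/32r - 117/32.
  reduce S modulo (h_1, h_2, h_3):
  remainder -8r² + 5/2p + 6/5q + 29/4r - 11/4 ≠ 0; add k_4 = -8r² + 5/2p + 6/5q + 29/4r - 11/4 to the basis.

S(h_2,k_4): lcm = pr². S = 5/16p² + 3/20pq + 29/32pr + ⅖qr + ¾r² - 11/32p + ¼r.
  reduce S modulo (h_1, h_2, h_3, k_4):
  remainder 5/16p² + 3/20pq + ⅖qr - 7/64p - ¼q + ¼r - 31/64 ≠ 0; add k_5 = 5/16p² + 3/20pq + ⅖qr - 7/64p - ¼q + ¼r - 31/64 to the basis.

The other S-polynomials (S(h_1,h_2), S(h_2,h_3), S(h_1,k_4), S(h_3,k_4), S(h_1,k_5), S(h_2,k_5), S(h_3,k_5), S(k_4,k_5)) all reduce to 0 modulo the current basis, so we have a Gröbner basis.
Inter-reduce: drop elements whose leading term is divisible by another's, tail-reduce, and make monic.
Reduced Gröbner basis: {p² + 12/25pq + 32/25qr - 7/20p - ⅘q + ⅘r - 31/20, q² - ¾p - q - r + ¼, pr + ⅖q + ¾r + ¼, r² - 5/16p - 3/20q - 29/32r + 11/32}.

These differ, so the ideals are not equal.
The same test decides containment: I ⊆ J iff every generator of I reduces to 0 modulo a Gröbner basis of J.

No, the ideals differ.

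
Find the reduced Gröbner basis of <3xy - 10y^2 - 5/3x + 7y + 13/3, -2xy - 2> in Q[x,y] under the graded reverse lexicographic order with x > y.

f_1 = 3xy - 10y^2 - 5/3x + 7y + 13/3, LT = xy.
f_2 = -2xy - 2, LT = xy.

S(f_1,f_2): lcm = xy. S = -10/3y^2 - 5/9x + 7/3y + 4/9.
  reduce S modulo (f_1, f_2):
  remainder -10/3y^2 - 5/9x + 7/3y + 4/9 ≠ 0; add g_3 = -10/3y^2 - 5/9x + 7/3y + 4/9 to the basis.

S(f_1,g_3): lcm = xy^2. S = -10/3y^3 - 1/6x^2 + 13/90xy + 7/3y^2 + 2/15x + 13/9y.
  reduce S modulo (f_1, f_2, g_3):
  remainder -1/6x^2 + 2/15x + y - 7/10 ≠ 0; add g_4 = -1/6x^2 + 2/15x + y - 7/10 to the basis.

The other S-polynomials (S(f_2,g_3), S(f_1,g_4), S(f_2,g_4), S(g_3,g_4)) all reduce to 0 modulo the current basis, so we have a Gröbner basis.
Inter-reduce: drop elements whose leading term is divisible by another's, tail-reduce, and make monic.

G = {x^2 - 4/5x - 6y + 21/5, xy + 1, y^2 + 1/6x - 7/10y - 2/15}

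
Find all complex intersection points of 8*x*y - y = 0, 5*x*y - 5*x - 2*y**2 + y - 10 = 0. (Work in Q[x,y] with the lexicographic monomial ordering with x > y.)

Compute a lex Gröbner basis by Buchberger's algorithm.
f_1 = 8*x*y - y, LT = x*y.
f_2 = 5*x*y - 5*x - 2*y**2 + y - 10, LT = x*y.

S(f_1,f_2): lcm = x*y. S = x + 2/5*y**2 - 13/40*y + 2.
  leading term x: no divisor's leading term divides it; move x to the remainder.
  leading term y**2: no divisor's leading term divides it; move 2/5*y**2 to the remainder.
  leading term y: no divisor's leading term divides it; move -13/40*y to the remainder.
  leading term 1: no divisor's leading term divides it; move 2 to the remainder.
  remainder x + 2/5*y**2 - 13/40*y + 2 ≠ 0; add h_3 = x + 2/5*y**2 - 13/40*y + 2 to the basis.

S(f_1,h_3): lcm = x*y. S = -2/5*y**3 + 13/40*y**2 - 17/8*y.
  leading term y**3: no divisor's leading term divides it; move -2/5*y**3 to the remainder.
  leading term y**2: no divisor's leading term divides it; move 13/40*y**2 to the remainder.
  leading term y: no divisor's leading term divides it; move -17/8*y to the remainder.
  remainder -2/5*y**3 + 13/40*y**2 - 17/8*y ≠ 0; add h_4 = -2/5*y**3 + 13/40*y**2 - 17/8*y to the basis.

The other S-polynomials (S(f_2,h_3), S(f_1,h_4), S(f_2,h_4), S(h_3,h_4)) all reduce to 0 modulo the current basis, so we have a Gröbner basis.
Inter-reduce: drop elements whose leading term is divisible by another's, tail-reduce, and make monic.
Reduced Gröbner basis: {x + 2/5*y**2 - 13/40*y + 2, y**3 - 13/16*y**2 + 85/16*y}.

A lex Gröbner basis eliminates variables successively. Here y**3 - 13/16*y**2 + 85/16*y depends only on y, with roots {0, 13/32 - sqrt(5271)*I/32, 13/32 + sqrt(5271)*I/32}; lifting each root through the earlier basis elements recovers the full solutions.
  y = 0: the earlier basis element becomes x + 2 = 0, giving x = -2 — point (-2, 0).
  y = 13/32 - sqrt(5271)*I/32: the earlier basis element becomes x - 1/8 = 0, giving x = 1/8 — point (1/8, 13/32 - sqrt(5271)*I/32).
  y = 13/32 + sqrt(5271)*I/32: the earlier basis element becomes x - 1/8 = 0, giving x = 1/8 — point (1/8, 13/32 + sqrt(5271)*I/32).
Substituting each solution back into the original system confirms all equations vanish.

{(-2, 0), (1/8, 13/32 - sqrt(5271)*I/32), (1/8, 13/32 + sqrt(5271)*I/32)}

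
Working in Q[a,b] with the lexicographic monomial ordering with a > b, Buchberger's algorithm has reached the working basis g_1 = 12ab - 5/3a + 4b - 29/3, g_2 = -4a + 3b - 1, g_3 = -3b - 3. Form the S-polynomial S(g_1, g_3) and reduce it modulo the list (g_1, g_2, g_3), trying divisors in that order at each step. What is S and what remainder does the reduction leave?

S(g_1, g_3) = -41/36a + 1/3b - 29/36; remainder on division = 0.

lcm(LM(g_1), LM(g_3)) = ab.
S = (lcm/LT(g_1))·g_1 − (lcm/LT(g_3))·g_3 = -41/36a + 1/3b - 29/36.
Reduce S modulo (g_1, g_2, g_3) in that order:
  leading term a: subtract (41/144)·g_2 from -41/36a + 1/3b - 29/36 → -25/48b - 25/48
  leading term b: subtract (25/144)·g_3 from -25/48b - 25/48 → 0
The remainder is 0, so this S-polynomial contributes no new basis element.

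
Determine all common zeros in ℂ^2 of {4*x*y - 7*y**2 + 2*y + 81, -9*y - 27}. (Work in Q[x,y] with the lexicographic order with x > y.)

{(1, -3)}

Compute a lex Gröbner basis by Buchberger's algorithm.
f_1 = 4*x*y - 7*y**2 + 2*y + 81, LT = x*y.
f_2 = -9*y - 27, LT = y.

S(f_1,f_2): lcm = x*y. S = -3*x - 7/4*y**2 + 1/2*y + 81/4.
  leading term x: no divisor's leading term divides it; move -3*x to the remainder.
  leading term y**2: subtract (7/36*y)·f_2 from -7/4*y**2 + 1/2*y + 81/4 → 23/4*y + 81/4
  leading term y: subtract (-23/36)·f_2 from 23/4*y + 81/4 → 3
  leading term 1: no divisor's leading term divides it; move 3 to the remainder.
  remainder -3*x + 3 ≠ 0; add h_3 = -3*x + 3 to the basis.

The other S-polynomials (S(f_1,h_3), S(f_2,h_3)) all reduce to 0 modulo the current basis, so we have a Gröbner basis.
Inter-reduce: drop elements whose leading term is divisible by another's, tail-reduce, and make monic.
Reduced Gröbner basis: {x - 1, y + 3}.

A lex Gröbner basis eliminates variables successively. Here y + 3 depends only on y, with roots {-3}; lifting each root through the earlier basis elements recovers the full solutions.
  y = -3: the earlier basis element becomes x - 1 = 0, giving x = 1 — point (1, -3).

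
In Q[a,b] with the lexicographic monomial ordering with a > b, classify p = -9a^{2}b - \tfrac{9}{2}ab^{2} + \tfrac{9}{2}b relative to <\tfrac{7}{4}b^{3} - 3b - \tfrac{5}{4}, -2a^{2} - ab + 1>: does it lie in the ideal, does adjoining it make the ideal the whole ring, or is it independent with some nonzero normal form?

-9a^{2}b - \tfrac{9}{2}ab^{2} + \tfrac{9}{2}b lies in I (it reduces to 0).

First compute the reduced Gröbner basis of I by Buchberger's algorithm.
f_1 = \tfrac{7}{4}b^{3} - 3b - \tfrac{5}{4}, LT = b^{3}.
f_2 = -2a^{2} - ab + 1, LT = a^{2}.

The S-polynomials (S(f_1,f_2)) all reduce to 0 modulo the current basis, so we have a Gröbner basis.
Inter-reduce: drop elements whose leading term is divisible by another's, tail-reduce, and make monic.
Reduced Gröbner basis: {a^{2} + \tfrac{1}{2}ab - \tfrac{1}{2}, b^{3} - \tfrac{12}{7}b - \tfrac{5}{7}}.
Label its elements g_1 = a^{2} + \tfrac{1}{2}ab - \tfrac{1}{2}, g_2 = b^{3} - \tfrac{12}{7}b - \tfrac{5}{7}.

Reduce p = -9a^{2}b - \tfrac{9}{2}ab^{2} + \tfrac{9}{2}b modulo G:
  leading term a^{2}b: subtract (-9b)·g_1 from -9a^{2}b - \tfrac{9}{2}ab^{2} + \tfrac{9}{2}b → 0
  normal form = 0.
Since the normal form is 0, p ∈ I.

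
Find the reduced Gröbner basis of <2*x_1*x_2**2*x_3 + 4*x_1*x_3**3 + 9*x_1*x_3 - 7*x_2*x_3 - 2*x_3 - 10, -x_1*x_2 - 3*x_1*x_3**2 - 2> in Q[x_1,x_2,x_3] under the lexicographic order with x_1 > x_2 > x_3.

f_1 = 2*x_1*x_2**2*x_3 + 4*x_1*x_3**3 + 9*x_1*x_3 - 7*x_2*x_3 - 2*x_3 - 10, LT = x_1*x_2**2*x_3.
f_2 = -x_1*x_2 - 3*x_1*x_3**2 - 2, LT = x_1*x_2.

S(f_1,f_2): lcm = x_1*x_2**2*x_3. S = -3*x_1*x_2*x_3**3 + 2*x_1*x_3**3 + 9/2*x_1*x_3 - 11/2*x_2*x_3 - x_3 - 5.
  leading term x_1*x_2*x_3**3: subtract (3*x_3**3)·f_2 from -3*x_1*x_2*x_3**3 + 2*x_1*x_3**3 + 9/2*x_1*x_3 - 11/2*x_2*x_3 - x_3 - 5 → 9*x_1*x_3**5 + 2*x_1*x_3**3 + 9/2*x_1*x_3 - 11/2*x_2*x_3 + 6*x_3**3 - x_3 - 5
  leading term x_1*x_3**5: no divisor's leading term divides it; move 9*x_1*x_3**5 to the remainder.
  leading term x_1*x_3**3: no divisor's leading term divides it; move 2*x_1*x_3**3 to the remainder.
  leading term x_1*x_3: no divisor's leading term divides it; move 9/2*x_1*x_3 to the remainder.
  leading term x_2*x_3: no divisor's leading term divides it; move -11/2*x_2*x_3 to the remainder.
  leading term x_3**3: no divisor's leading term divides it; move 6*x_3**3 to the remainder.
  leading term x_3: no divisor's leading term divides it; move -x_3 to the remainder.
  leading term 1: no divisor's leading term divides it; move -5 to the remainder.
  remainder 9*x_1*x_3**5 + 2*x_1*x_3**3 + 9/2*x_1*x_3 - 11/2*x_2*x_3 + 6*x_3**3 - x_3 - 5 ≠ 0; add g_3 = 9*x_1*x_3**5 + 2*x_1*x_3**3 + 9/2*x_1*x_3 - 11/2*x_2*x_3 + 6*x_3**3 - x_3 - 5 to the basis.

S(f_1,g_3): lcm = x_1*x_2**2*x_3**5. S = -2/9*x_1*x_2**2*x_3**3 - 1/2*x_1*x_2**2*x_3 + 2*x_1*x_3**7 + 9/2*x_1*x_3**5 + 11/18*x_2**3*x_3 - 2/3*x_2**2*x_3**3 + 1/9*x_2**2*x_3 + 5/9*x_2**2 - 7/2*x_2*x_3**5 - x_3**5 - 5*x_3**4.
  leading term x_1*x_2**2*x_3**3: subtract (-1/9*x_3**2)·f_1 from -2/9*x_1*x_2**2*x_3**3 - 1/2*x_1*x_2**2*x_3 + 2*x_1*x_3**7 + 9/2*x_1*x_3**5 + 11/18*x_2**3*x_3 - 2/3*x_2**2*x_3**3 + 1/9*x_2**2*x_3 + 5/9*x_2**2 - 7/2*x_2*x_3**5 - x_3**5 - 5*x_3**4 → -1/2*x_1*x_2**2*x_3 + 2*x_1*x_3**7 + 89/18*x_1*x_3**5 + x_1*x_3**3 + 11/18*x_2**3*x_3 - 2/3*x_2**2*x_3**3 + 1/9*x_2**2*x_3 + 5/9*x_2**2 - 7/2*x_2*x_3**5 - 7/9*x_2*x_3**3 - x_3**5 - 5*x_3**4 - 2/9*x_3**3 - 10/9*x_3**2
  leading term x_1*x_2**2*x_3: subtract (-1/4)·f_1 from -1/2*x_1*x_2**2*x_3 + 2*x_1*x_3**7 + 89/18*x_1*x_3**5 + x_1*x_3**3 + 11/18*x_2**3*x_3 - 2/3*x_2**2*x_3**3 + 1/9*x_2**2*x_3 + 5/9*x_2**2 - 7/2*x_2*x_3**5 - 7/9*x_2*x_3**3 - x_3**5 - 5*x_3**4 - 2/9*x_3**3 - 10/9*x_3**2 → 2*x_1*x_3**7 + 89/18*x_1*x_3**5 + 2*x_1*x_3**3 + 9/4*x_1*x_3 + 11/18*x_2**3*x_3 - 2/3*x_2**2*x_3**3 + 1/9*x_2**2*x_3 + 5/9*x_2**2 - 7/2*x_2*x_3**5 - 7/9*x_2*x_3**3 - 7/4*x_2*x_3 - x_3**5 - 5*x_3**4 - 2/9*x_3**3 - 10/9*x_3**2 - 1/2*x_3 - 5/2
  leading term x_1*x_3**7: subtract (2/9*x_3**2)·g_3 from 2*x_1*x_3**7 + 89/18*x_1*x_3**5 + 2*x_1*x_3**3 + 9/4*x_1*x_3 + 11/18*x_2**3*x_3 - 2/3*x_2**2*x_3**3 + 1/9*x_2**2*x_3 + 5/9*x_2**2 - 7/2*x_2*x_3**5 - 7/9*x_2*x_3**3 - 7/4*x_2*x_3 - x_3**5 - 5*x_3**4 - 2/9*x_3**3 - 10/9*x_3**2 - 1/2*x_3 - 5/2 → 9/2*x_1*x_3**5 + x_1*x_3**3 + 9/4*x_1*x_3 + 11/18*x_2**3*x_3 - 2/3*x_2**2*x_3**3 + 1/9*x_2**2*x_3 + 5/9*x_2**2 - 7/2*x_2*x_3**5 + 4/9*x_2*x_3**3 - 7/4*x_2*x_3 - 7/3*x_3**5 - 5*x_3**4 - 1/2*x_3 - 5/2
  leading term x_1*x_3**5: subtract (1/2)·g_3 from 9/2*x_1*x_3**5 + x_1*x_3**3 + 9/4*x_1*x_3 + 11/18*x_2**3*x_3 - 2/3*x_2**2*x_3**3 + 1/9*x_2**2*x_3 + 5/9*x_2**2 - 7/2*x_2*x_3**5 + 4/9*x_2*x_3**3 - 7/4*x_2*x_3 - 7/3*x_3**5 - 5*x_3**4 - 1/2*x_3 - 5/2 → 11/18*x_2**3*x_3 - 2/3*x_2**2*x_3**3 + 1/9*x_2**2*x_3 + 5/9*x_2**2 - 7/2*x_2*x_3**5 + 4/9*x_2*x_3**3 + x_2*x_3 - 7/3*x_3**5 - 5*x_3**4 - 3*x_3**3
  leading term x_2**3*x_3: no divisor's leading term divides it; move 11/18*x_2**3*x_3 to the remainder.
  leading term x_2**2*x_3**3: no divisor's leading term divides it; move -2/3*x_2**2*x_3**3 to the remainder.
  leading term x_2**2*x_3: no divisor's leading term divides it; move 1/9*x_2**2*x_3 to the remainder.
  leading term x_2**2: no divisor's leading term divides it; move 5/9*x_2**2 to the remainder.
  leading term x_2*x_3**5: no divisor's leading term divides it; move -7/2*x_2*x_3**5 to the remainder.
  leading term x_2*x_3**3: no divisor's leading term divides it; move 4/9*x_2*x_3**3 to the remainder.
  leading term x_2*x_3: no divisor's leading term divides it; move x_2*x_3 to the remainder.
  leading term x_3**5: no divisor's leading term divides it; move -7/3*x_3**5 to the remainder.
  leading term x_3**4: no divisor's leading term divides it; move -5*x_3**4 to the remainder.
  leading term x_3**3: no divisor's leading term divides it; move -3*x_3**3 to the remainder.
  remainder 11/18*x_2**3*x_3 - 2/3*x_2**2*x_3**3 + 1/9*x_2**2*x_3 + 5/9*x_2**2 - 7/2*x_2*x_3**5 + 4/9*x_2*x_3**3 + x_2*x_3 - 7/3*x_3**5 - 5*x_3**4 - 3*x_3**3 ≠ 0; add g_4 = 11/18*x_2**3*x_3 - 2/3*x_2**2*x_3**3 + 1/9*x_2**2*x_3 + 5/9*x_2**2 - 7/2*x_2*x_3**5 + 4/9*x_2*x_3**3 + x_2*x_3 - 7/3*x_3**5 - 5*x_3**4 - 3*x_3**3 to the basis.

S(f_2,g_3): lcm = x_1*x_2*x_3**5. S = -2/9*x_1*x_2*x_3**3 - 1/2*x_1*x_2*x_3 + 3*x_1*x_3**7 + 11/18*x_2**2*x_3 - 2/3*x_2*x_3**3 + 1/9*x_2*x_3 + 5/9*x_2 + 2*x_3**5.
  leading term x_1*x_2*x_3**3: subtract (2/9*x_3**3)·f_2 from -2/9*x_1*x_2*x_3**3 - 1/2*x_1*x_2*x_3 + 3*x_1*x_3**7 + 11/18*x_2**2*x_3 - 2/3*x_2*x_3**3 + 1/9*x_2*x_3 + 5/9*x_2 + 2*x_3**5 → -1/2*x_1*x_2*x_3 + 3*x_1*x_3**7 + 2/3*x_1*x_3**5 + 11/18*x_2**2*x_3 - 2/3*x_2*x_3**3 + 1/9*x_2*x_3 + 5/9*x_2 + 2*x_3**5 + 4/9*x_3**3
  leading term x_1*x_2*x_3: subtract (1/2*x_3)·f_2 from -1/2*x_1*x_2*x_3 + 3*x_1*x_3**7 + 2/3*x_1*x_3**5 + 11/18*x_2**2*x_3 - 2/3*x_2*x_3**3 + 1/9*x_2*x_3 + 5/9*x_2 + 2*x_3**5 + 4/9*x_3**3 → 3*x_1*x_3**7 + 2/3*x_1*x_3**5 + 3/2*x_1*x_3**3 + 11/18*x_2**2*x_3 - 2/3*x_2*x_3**3 + 1/9*x_2*x_3 + 5/9*x_2 + 2*x_3**5 + 4/9*x_3**3 + x_3
  leading term x_1*x_3**7: subtract (1/3*x_3**2)·g_3 from 3*x_1*x_3**7 + 2/3*x_1*x_3**5 + 3/2*x_1*x_3**3 + 11/18*x_2**2*x_3 - 2/3*x_2*x_3**3 + 1/9*x_2*x_3 + 5/9*x_2 + 2*x_3**5 + 4/9*x_3**3 + x_3 → 11/18*x_2**2*x_3 + 7/6*x_2*x_3**3 + 1/9*x_2*x_3 + 5/9*x_2 + 7/9*x_3**3 + 5/3*x_3**2 + x_3
  leading term x_2**2*x_3: no divisor's leading term divides it; move 11/18*x_2**2*x_3 to the remainder.
  leading term x_2*x_3**3: no divisor's leading term divides it; move 7/6*x_2*x_3**3 to the remainder.
  leading term x_2*x_3: no divisor's leading term divides it; move 1/9*x_2*x_3 to the remainder.
  leading term x_2: no divisor's leading term divides it; move 5/9*x_2 to the remainder.
  leading term x_3**3: no divisor's leading term divides it; move 7/9*x_3**3 to the remainder.
  leading term x_3**2: no divisor's leading term divides it; move 5/3*x_3**2 to the remainder.
  leading term x_3: no divisor's leading term divides it; move x_3 to the remainder.
  remainder 11/18*x_2**2*x_3 + 7/6*x_2*x_3**3 + 1/9*x_2*x_3 + 5/9*x_2 + 7/9*x_3**3 + 5/3*x_3**2 + x_3 ≠ 0; add g_5 = 11/18*x_2**2*x_3 + 7/6*x_2*x_3**3 + 1/9*x_2*x_3 + 5/9*x_2 + 7/9*x_3**3 + 5/3*x_3**2 + x_3 to the basis.

The other S-polynomials (S(f_1,g_4), S(f_2,g_4), S(g_3,g_4), S(f_1,g_5), S(f_2,g_5), S(g_3,g_5), S(g_4,g_5)) all reduce to 0 modulo the current basis, so we have a Gröbner basis.
Inter-reduce: drop elements whose leading term is divisible by another's, tail-reduce, and make monic.

G = {x_1*x_2 + 3*x_1*x_3**2 + 2, x_1*x_3**5 + 2/9*x_1*x_3**3 + 1/2*x_1*x_3 - 11/18*x_2*x_3 + 2/3*x_3**3 - 1/9*x_3 - 5/9, x_2**2*x_3 + 21/11*x_2*x_3**3 + 2/11*x_2*x_3 + 10/11*x_2 + 14/11*x_3**3 + 30/11*x_3**2 + 18/11*x_3}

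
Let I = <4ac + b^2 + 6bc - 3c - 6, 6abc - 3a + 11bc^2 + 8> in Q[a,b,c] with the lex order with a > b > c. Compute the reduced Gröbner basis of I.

f_1 = 4ac + b^2 + 6bc - 3c - 6, LT = ac.
f_2 = 6abc - 3a + 11bc^2 + 8, LT = abc.

S(f_1,f_2): lcm = abc. S = 1/2a + 1/4b^3 + 3/2b^2c - 11/6bc^2 - 3/4bc - 3/2b - 4/3.
  leading term a: no divisor's leading term divides it; move 1/2a to the remainder.
  leading term b^3: no divisor's leading term divides it; move 1/4b^3 to the remainder.
  leading term b^2c: no divisor's leading term divides it; move 3/2b^2c to the remainder.
  leading term bc^2: no divisor's leading term divides it; move -11/6bc^2 to the remainder.
  leading term bc: no divisor's leading term divides it; move -3/4bc to the remainder.
  leading term b: no divisor's leading term divides it; move -3/2b to the remainder.
  leading term 1: no divisor's leading term divides it; move -4/3 to the remainder.
  remainder 1/2a + 1/4b^3 + 3/2b^2c - 11/6bc^2 - 3/4bc - 3/2b - 4/3 ≠ 0; add g_3 = 1/2a + 1/4b^3 + 3/2b^2c - 11/6bc^2 - 3/4bc - 3/2b - 4/3 to the basis.

S(f_1,g_3): lcm = ac. S = -1/2b^3c - 3b^2c^2 + 1/4b^2 + 11/3bc^3 + 3/2bc^2 + 9/2bc + 23/12c - 3/2.
  leading term b^3c: no divisor's leading term divides it; move -1/2b^3c to the remainder.
  leading term b^2c^2: no divisor's leading term divides it; move -3b^2c^2 to the remainder.
  leading term b^2: no divisor's leading term divides it; move 1/4b^2 to the remainder.
  leading term bc^3: no divisor's leading term divides it; move 11/3bc^3 to the remainder.
  leading term bc^2: no divisor's leading term divides it; move 3/2bc^2 to the remainder.
  leading term bc: no divisor's leading term divides it; move 9/2bc to the remainder.
  leading term c: no divisor's leading term divides it; move 23/12c to the remainder.
  leading term 1: no divisor's leading term divides it; move -3/2 to the remainder.
  remainder -1/2b^3c - 3b^2c^2 + 1/4b^2 + 11/3bc^3 + 3/2bc^2 + 9/2bc + 23/12c - 3/2 ≠ 0; add g_4 = -1/2b^3c - 3b^2c^2 + 1/4b^2 + 11/3bc^3 + 3/2bc^2 + 9/2bc + 23/12c - 3/2 to the basis.

The other S-polynomials (S(f_2,g_3), S(f_1,g_4), S(f_2,g_4), S(g_3,g_4)) all reduce to 0 modulo the current basis, so we have a Gröbner basis.
Inter-reduce: drop elements whose leading term is divisible by another's, tail-reduce, and make monic.

G = {a + 1/2b^3 + 3b^2c - 11/3bc^2 - 3/2bc - 3b - 8/3, b^3c + 6b^2c^2 - 1/2b^2 - 22/3bc^3 - 3bc^2 - 9bc - 23/6c + 3}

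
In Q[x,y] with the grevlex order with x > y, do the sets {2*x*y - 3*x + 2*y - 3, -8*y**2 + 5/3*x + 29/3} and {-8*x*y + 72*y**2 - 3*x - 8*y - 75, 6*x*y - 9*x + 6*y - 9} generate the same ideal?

Equality of ideals is decidable: compute both reduced Gröbner bases (unique for the ordering) and check whether they agree.
Buchberger on the first generating set:
f_1 = 2*x*y - 3*x + 2*y - 3, LT = x*y.
f_2 = -8*y**2 + 5/3*x + 29/3, LT = y**2.

S(f_1,f_2): lcm = x*y**2. S = 5/24*x**2 - 3/2*x*y + y**2 + 29/24*x - 3/2*y.
  leading term x**2: no divisor's leading term divides it; move 5/24*x**2 to the remainder.
  leading term x*y: subtract (-3/4)·f_1 from -3/2*x*y + y**2 + 29/24*x - 3/2*y → y**2 - 25/24*x - 9/4
  leading term y**2: subtract (-1/8)·f_2 from y**2 - 25/24*x - 9/4 → -5/6*x - 25/24
  leading term x: no divisor's leading term divides it; move -5/6*x to the remainder.
  leading term 1: no divisor's leading term divides it; move -25/24 to the remainder.
  remainder 5/24*x**2 - 5/6*x - 25/24 ≠ 0; add g_3 = 5/24*x**2 - 5/6*x - 25/24 to the basis.

The other S-polynomials (S(f_1,g_3), S(f_2,g_3)) all reduce to 0 modulo the current basis, so we have a Gröbner basis.
Inter-reduce: drop elements whose leading term is divisible by another's, tail-reduce, and make monic.
Reduced Gröbner basis: {x**2 - 4*x - 5, x*y - 3/2*x + y - 3/2, y**2 - 5/24*x - 29/24}.

Buchberger on the second generating set:
h_1 = -8*x*y + 72*y**2 - 3*x - 8*y - 75, LT = x*y.
h_2 = 6*x*y - 9*x + 6*y - 9, LT = x*y.

S(h_1,h_2): lcm = x*y. S = -9*y**2 + 15/8*x + 87/8.
  leading term y**2: no divisor's leading term divides it; move -9*y**2 to the remainder.
  leading term x: no divisor's leading term divides it; move 15/8*x to the remainder.
  leading term 1: no divisor's leading term divides it; move 87/8 to the remainder.
  remainder -9*y**2 + 15/8*x + 87/8 ≠ 0; add k_3 = -9*y**2 + 15/8*x + 87/8 to the basis.

S(h_1,k_3): lcm = x*y**2. S = -9*y**3 + 5/24*x**2 + 3/8*x*y + y**2 + 29/24*x + 75/8*y.
  leading term y**3: subtract (y)·k_3 from -9*y**3 + 5/24*x**2 + 3/8*x*y + y**2 + 29/24*x + 75/8*y → 5/24*x**2 - 3/2*x*y + y**2 + 29/24*x - 3/2*y
  leading term x**2: no divisor's leading term divides it; move 5/24*x**2 to the remainder.
  leading term x*y: subtract (3/16)·h_1 from -3/2*x*y + y**2 + 29/24*x - 3/2*y → -25/2*y**2 + 85/48*x + 225/16
  leading term y**2: subtract (25/18)·k_3 from -25/2*y**2 + 85/48*x + 225/16 → -5/6*x - 25/24
  leading term x: no divisor's leading term divides it; move -5/6*x to the remainder.
  leading term 1: no divisor's leading term divides it; move -25/24 to the remainder.
  remainder 5/24*x**2 - 5/6*x - 25/24 ≠ 0; add k_4 = 5/24*x**2 - 5/6*x - 25/24 to the basis.

The other S-polynomials (S(h_2,k_3), S(h_1,k_4), S(h_2,k_4), S(k_3,k_4)) all reduce to 0 modulo the current basis, so we have a Gröbner basis.
Inter-reduce: drop elements whose leading term is divisible by another's, tail-reduce, and make monic.
Reduced Gröbner basis: {x**2 - 4*x - 5, x*y - 3/2*x + y - 3/2, y**2 - 5/24*x - 29/24}.

The two bases agree; hence the ideals are identical.
The same test decides containment: I ⊆ J iff every generator of I reduces to 0 modulo a Gröbner basis of J.

Yes, the ideals are equal.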